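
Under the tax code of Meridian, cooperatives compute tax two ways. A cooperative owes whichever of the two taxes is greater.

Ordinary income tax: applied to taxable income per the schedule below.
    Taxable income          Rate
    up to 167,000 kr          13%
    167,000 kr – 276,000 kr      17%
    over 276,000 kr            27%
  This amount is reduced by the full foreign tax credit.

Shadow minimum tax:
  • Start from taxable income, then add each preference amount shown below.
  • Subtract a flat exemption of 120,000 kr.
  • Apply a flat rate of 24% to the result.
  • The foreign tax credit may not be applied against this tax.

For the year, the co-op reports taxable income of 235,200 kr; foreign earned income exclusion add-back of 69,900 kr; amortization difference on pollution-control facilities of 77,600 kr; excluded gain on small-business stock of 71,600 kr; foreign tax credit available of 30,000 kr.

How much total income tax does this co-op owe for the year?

80,232 kr

Ordinary income tax:
  167,000 kr × 13% = 21,710 kr
  68,200 kr × 17% = 11,594 kr
  → 33,304 kr
  Less foreign tax credit 30,000 kr → 3,304 kr

Shadow minimum tax:
  Adjusted income: 235,200 kr + 69,900 kr + 77,600 kr + 71,600 kr = 454,300 kr
  Less exemption 120,000 kr → base 334,300 kr
  334,300 kr × 24% = 80,232 kr

80,232 kr > 3,304 kr, so the shadow minimum tax is the binding amount.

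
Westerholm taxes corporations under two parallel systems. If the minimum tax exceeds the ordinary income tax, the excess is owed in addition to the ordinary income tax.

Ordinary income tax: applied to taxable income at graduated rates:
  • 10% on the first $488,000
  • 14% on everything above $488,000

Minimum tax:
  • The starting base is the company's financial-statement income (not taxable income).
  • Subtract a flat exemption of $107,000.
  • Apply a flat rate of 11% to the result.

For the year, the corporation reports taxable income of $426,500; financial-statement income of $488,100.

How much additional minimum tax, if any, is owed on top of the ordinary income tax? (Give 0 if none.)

$0

Minimum tax:
  Base (financial-statement income): $488,100
  Less exemption $107,000 → base $381,100
  $381,100 × 11% = $41,921

Ordinary income tax:
  $426,500 × 10% = $42,650

$41,921 ≤ $42,650, so no add-on is due.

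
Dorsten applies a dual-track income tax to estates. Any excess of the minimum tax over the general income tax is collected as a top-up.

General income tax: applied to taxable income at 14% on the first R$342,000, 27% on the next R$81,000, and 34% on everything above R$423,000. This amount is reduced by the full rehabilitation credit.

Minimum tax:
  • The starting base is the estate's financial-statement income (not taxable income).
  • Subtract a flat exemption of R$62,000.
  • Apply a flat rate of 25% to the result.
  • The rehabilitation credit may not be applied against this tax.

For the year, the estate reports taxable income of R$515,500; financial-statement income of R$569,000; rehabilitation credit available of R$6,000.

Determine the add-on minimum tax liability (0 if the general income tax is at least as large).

Minimum tax:
  Base (financial-statement income): R$569,000
  Less exemption R$62,000 → base R$507,000
  R$507,000 × 25% = R$126,750

General income tax:
  R$342,000 × 14% = R$47,880
  R$81,000 × 27% = R$21,870
  R$92,500 × 34% = R$31,450
  → R$101,200
  Less rehabilitation credit R$6,000 → R$95,200

Excess of minimum tax over general income tax: R$126,750 − R$95,200 = R$31,550.

R$31,550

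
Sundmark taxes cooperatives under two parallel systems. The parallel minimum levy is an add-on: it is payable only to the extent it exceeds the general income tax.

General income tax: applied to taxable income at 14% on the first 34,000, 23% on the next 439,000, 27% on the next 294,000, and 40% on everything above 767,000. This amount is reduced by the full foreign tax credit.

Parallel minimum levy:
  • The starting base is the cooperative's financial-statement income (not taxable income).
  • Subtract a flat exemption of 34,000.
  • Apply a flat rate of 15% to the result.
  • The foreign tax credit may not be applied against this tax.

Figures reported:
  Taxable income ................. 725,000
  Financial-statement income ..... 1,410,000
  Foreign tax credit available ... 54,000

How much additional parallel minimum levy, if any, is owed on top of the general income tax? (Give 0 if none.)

General income tax:
  34,000 × 14% = 4,760
  439,000 × 23% = 100,970
  252,000 × 27% = 68,040
  → 173,770
  Less foreign tax credit 54,000 → 119,770

Parallel minimum levy:
  Base (financial-statement income): 1,410,000
  Less exemption 34,000 → base 1,376,000
  1,376,000 × 15% = 206,400

Excess of parallel minimum levy over general income tax: 206,400 − 119,770 = 86,630.

86,630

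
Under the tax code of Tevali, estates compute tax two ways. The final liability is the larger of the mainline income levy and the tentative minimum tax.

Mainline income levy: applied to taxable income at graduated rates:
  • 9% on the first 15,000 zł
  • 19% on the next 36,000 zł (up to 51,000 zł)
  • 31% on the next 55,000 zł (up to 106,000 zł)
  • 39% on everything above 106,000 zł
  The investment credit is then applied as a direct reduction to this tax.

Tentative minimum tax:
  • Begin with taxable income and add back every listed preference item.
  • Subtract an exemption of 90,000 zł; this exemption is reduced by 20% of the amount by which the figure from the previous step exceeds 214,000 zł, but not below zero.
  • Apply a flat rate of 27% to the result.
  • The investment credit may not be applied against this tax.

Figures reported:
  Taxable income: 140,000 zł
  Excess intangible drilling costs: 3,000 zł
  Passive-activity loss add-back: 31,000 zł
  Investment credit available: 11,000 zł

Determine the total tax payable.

27,500 zł

Tentative minimum tax:
  Adjusted income: 140,000 zł + 3,000 zł + 31,000 zł = 174,000 zł
  Exemption: 174,000 zł ≤ 214,000 zł, so full 90,000 zł applies
  Base: 174,000 zł − 90,000 zł = 84,000 zł
  84,000 zł × 27% = 22,680 zł

Mainline income levy:
  15,000 zł × 9% = 1,350 zł
  36,000 zł × 19% = 6,840 zł
  55,000 zł × 31% = 17,050 zł
  34,000 zł × 39% = 13,260 zł
  → 38,500 zł
  Less investment credit 11,000 zł → 27,500 zł

27,500 zł > 22,680 zł, so the mainline income levy governs.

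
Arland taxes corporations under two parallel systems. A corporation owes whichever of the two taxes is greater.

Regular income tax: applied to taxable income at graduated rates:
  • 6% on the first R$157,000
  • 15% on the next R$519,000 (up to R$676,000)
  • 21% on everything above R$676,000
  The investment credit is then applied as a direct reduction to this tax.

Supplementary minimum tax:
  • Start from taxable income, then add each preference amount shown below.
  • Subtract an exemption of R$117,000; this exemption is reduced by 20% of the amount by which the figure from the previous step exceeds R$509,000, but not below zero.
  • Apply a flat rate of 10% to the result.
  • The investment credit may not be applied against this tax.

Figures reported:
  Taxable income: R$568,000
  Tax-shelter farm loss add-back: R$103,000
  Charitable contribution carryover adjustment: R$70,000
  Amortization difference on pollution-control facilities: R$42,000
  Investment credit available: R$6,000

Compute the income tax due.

R$72,080

Regular income tax:
  R$157,000 × 6% = R$9,420
  R$411,000 × 15% = R$61,650
  → R$71,070
  Less investment credit R$6,000 → R$65,070

Supplementary minimum tax:
  Adjusted income: R$568,000 + R$103,000 + R$70,000 + R$42,000 = R$783,000
  Exemption: R$117,000 − 20% × (R$783,000 − R$509,000) = R$117,000 − R$54,800 = R$62,200
  Base: R$783,000 − R$62,200 = R$720,800
  R$720,800 × 10% = R$72,080

R$72,080 > R$65,070, so the supplementary minimum tax is the binding amount.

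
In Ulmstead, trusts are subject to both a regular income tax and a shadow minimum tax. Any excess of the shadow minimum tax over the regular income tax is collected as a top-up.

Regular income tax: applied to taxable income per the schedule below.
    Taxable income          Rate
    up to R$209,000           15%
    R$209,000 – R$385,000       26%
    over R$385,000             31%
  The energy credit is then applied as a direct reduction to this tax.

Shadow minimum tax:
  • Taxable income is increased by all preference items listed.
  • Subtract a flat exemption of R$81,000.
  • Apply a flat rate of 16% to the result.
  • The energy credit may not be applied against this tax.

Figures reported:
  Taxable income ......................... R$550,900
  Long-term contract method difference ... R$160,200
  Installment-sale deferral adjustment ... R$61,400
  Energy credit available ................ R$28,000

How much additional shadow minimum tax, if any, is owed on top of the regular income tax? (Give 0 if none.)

Shadow minimum tax:
  Adjusted income: R$550,900 + R$160,200 + R$61,400 = R$772,500
  Less exemption R$81,000 → base R$691,500
  R$691,500 × 16% = R$110,640

Regular income tax:
  R$209,000 × 15% = R$31,350
  R$176,000 × 26% = R$45,760
  R$165,900 × 31% = R$51,429
  → R$128,539
  Less energy credit R$28,000 → R$100,539

Excess of shadow minimum tax over regular income tax: R$110,640 − R$100,539 = R$10,101.

R$10,101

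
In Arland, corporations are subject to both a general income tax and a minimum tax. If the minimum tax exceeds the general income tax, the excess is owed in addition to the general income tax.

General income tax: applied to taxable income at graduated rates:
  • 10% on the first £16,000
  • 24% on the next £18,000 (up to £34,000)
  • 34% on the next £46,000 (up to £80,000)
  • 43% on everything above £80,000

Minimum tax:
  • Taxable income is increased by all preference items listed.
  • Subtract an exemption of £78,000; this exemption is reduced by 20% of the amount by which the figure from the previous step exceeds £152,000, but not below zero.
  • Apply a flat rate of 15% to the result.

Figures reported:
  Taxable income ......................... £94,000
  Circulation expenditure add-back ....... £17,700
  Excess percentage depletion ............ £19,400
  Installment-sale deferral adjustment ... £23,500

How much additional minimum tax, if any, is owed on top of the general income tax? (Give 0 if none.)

Minimum tax:
  Adjusted income: £94,000 + £17,700 + £19,400 + £23,500 = £154,600
  Exemption: £78,000 − 20% × (£154,600 − £152,000) = £78,000 − £520 = £77,480
  Base: £154,600 − £77,480 = £77,120
  £77,120 × 15% = £11,568

General income tax:
  £16,000 × 10% = £1,600
  £18,000 × 24% = £4,320
  £46,000 × 34% = £15,640
  £14,000 × 43% = £6,020
  → £27,580

£11,568 ≤ £27,580, so no add-on is due.

£0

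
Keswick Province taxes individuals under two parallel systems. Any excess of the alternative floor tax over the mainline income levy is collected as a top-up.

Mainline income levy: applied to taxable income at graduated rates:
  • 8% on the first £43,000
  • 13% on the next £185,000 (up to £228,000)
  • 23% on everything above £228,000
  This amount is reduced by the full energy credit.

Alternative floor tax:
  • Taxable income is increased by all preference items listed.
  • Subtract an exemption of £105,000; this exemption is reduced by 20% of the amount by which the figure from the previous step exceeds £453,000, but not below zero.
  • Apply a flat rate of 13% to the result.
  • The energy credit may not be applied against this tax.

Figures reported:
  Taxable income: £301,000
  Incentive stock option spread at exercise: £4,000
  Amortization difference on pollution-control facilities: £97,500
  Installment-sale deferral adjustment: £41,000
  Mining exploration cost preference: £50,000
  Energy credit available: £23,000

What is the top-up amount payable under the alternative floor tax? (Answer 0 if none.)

Alternative floor tax:
  Adjusted income: £301,000 + £4,000 + £97,500 + £41,000 + £50,000 = £493,500
  Exemption: £105,000 − 20% × (£493,500 − £453,000) = £105,000 − £8,100 = £96,900
  Base: £493,500 − £96,900 = £396,600
  £396,600 × 13% = £51,558

Mainline income levy:
  £43,000 × 8% = £3,440
  £185,000 × 13% = £24,050
  £73,000 × 23% = £16,790
  → £44,280
  Less energy credit £23,000 → £21,280

Excess of alternative floor tax over mainline income levy: £51,558 − £21,280 = £30,278.

£30,278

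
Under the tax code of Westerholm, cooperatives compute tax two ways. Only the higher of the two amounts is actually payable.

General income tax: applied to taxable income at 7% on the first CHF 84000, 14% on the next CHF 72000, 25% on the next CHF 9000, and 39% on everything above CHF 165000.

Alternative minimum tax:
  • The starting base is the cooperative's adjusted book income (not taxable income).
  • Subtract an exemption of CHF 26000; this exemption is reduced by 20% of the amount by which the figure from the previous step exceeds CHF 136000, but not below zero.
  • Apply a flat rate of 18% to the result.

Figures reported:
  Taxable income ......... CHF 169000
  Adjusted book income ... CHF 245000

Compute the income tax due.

CHF 43344

General income tax:
  CHF 84000 × 7% = CHF 5880
  CHF 72000 × 14% = CHF 10080
  CHF 9000 × 25% = CHF 2250
  CHF 4000 × 39% = CHF 1560
  → CHF 19770

Alternative minimum tax:
  Base (adjusted book income): CHF 245000
  Exemption: CHF 26000 − 20% × (CHF 245000 − CHF 136000) = CHF 26000 − CHF 21800 = CHF 4200
  Base: CHF 245000 − CHF 4200 = CHF 240800
  CHF 240800 × 18% = CHF 43344

CHF 43344 > CHF 19770, so the alternative minimum tax is the binding amount.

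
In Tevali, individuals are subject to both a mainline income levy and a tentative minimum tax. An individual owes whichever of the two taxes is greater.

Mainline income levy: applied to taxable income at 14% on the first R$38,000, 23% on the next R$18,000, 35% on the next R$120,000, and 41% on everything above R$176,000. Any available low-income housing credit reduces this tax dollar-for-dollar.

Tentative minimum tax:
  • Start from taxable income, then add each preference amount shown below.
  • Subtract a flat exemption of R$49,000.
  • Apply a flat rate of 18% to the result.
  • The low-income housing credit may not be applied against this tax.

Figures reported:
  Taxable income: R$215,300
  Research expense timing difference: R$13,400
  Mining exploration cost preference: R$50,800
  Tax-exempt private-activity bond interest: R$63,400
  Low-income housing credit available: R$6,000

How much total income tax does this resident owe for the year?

R$61,573

Mainline income levy:
  R$38,000 × 14% = R$5,320
  R$18,000 × 23% = R$4,140
  R$120,000 × 35% = R$42,000
  R$39,300 × 41% = R$16,113
  → R$67,573
  Less low-income housing credit R$6,000 → R$61,573

Tentative minimum tax:
  Adjusted income: R$215,300 + R$13,400 + R$50,800 + R$63,400 = R$342,900
  Less exemption R$49,000 → base R$293,900
  R$293,900 × 18% = R$52,902

R$61,573 > R$52,902, so the mainline income levy governs.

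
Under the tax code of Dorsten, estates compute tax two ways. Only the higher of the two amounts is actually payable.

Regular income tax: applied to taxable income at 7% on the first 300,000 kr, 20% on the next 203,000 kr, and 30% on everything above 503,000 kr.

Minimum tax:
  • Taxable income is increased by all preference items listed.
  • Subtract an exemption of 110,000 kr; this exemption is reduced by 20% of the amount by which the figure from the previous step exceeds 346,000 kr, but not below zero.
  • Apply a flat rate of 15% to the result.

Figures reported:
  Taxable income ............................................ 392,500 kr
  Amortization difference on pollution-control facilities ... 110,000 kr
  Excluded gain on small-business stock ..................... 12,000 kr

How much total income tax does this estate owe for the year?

Minimum tax:
  Adjusted income: 392,500 kr + 110,000 kr + 12,000 kr = 514,500 kr
  Exemption: 110,000 kr − 20% × (514,500 kr − 346,000 kr) = 110,000 kr − 33,700 kr = 76,300 kr
  Base: 514,500 kr − 76,300 kr = 438,200 kr
  438,200 kr × 15% = 65,730 kr

Regular income tax:
  300,000 kr × 7% = 21,000 kr
  92,500 kr × 20% = 18,500 kr
  → 39,500 kr

65,730 kr > 39,500 kr, so the minimum tax is the binding amount.

65,730 kr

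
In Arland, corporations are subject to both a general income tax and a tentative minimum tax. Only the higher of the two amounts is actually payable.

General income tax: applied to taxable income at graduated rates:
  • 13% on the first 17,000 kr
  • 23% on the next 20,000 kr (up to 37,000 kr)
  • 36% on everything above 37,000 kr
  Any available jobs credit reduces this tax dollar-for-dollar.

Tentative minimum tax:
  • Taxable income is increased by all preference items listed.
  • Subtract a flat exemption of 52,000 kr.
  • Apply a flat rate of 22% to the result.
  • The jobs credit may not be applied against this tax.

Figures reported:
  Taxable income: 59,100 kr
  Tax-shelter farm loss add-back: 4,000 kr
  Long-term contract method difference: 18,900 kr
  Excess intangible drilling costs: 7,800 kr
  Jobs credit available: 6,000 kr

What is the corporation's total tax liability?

General income tax:
  17,000 kr × 13% = 2,210 kr
  20,000 kr × 23% = 4,600 kr
  22,100 kr × 36% = 7,956 kr
  → 14,766 kr
  Less jobs credit 6,000 kr → 8,766 kr

Tentative minimum tax:
  Adjusted income: 59,100 kr + 4,000 kr + 18,900 kr + 7,800 kr = 89,800 kr
  Less exemption 52,000 kr → base 37,800 kr
  37,800 kr × 22% = 8,316 kr

8,766 kr > 8,316 kr, so the general income tax governs.

8,766 kr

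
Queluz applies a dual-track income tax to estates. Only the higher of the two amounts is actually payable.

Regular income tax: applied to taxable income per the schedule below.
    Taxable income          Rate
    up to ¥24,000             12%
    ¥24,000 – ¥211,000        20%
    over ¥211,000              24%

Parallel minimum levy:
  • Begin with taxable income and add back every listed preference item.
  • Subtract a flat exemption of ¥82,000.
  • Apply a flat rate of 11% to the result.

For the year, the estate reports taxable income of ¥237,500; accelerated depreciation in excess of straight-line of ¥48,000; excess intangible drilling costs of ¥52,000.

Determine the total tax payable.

Parallel minimum levy:
  Adjusted income: ¥237,500 + ¥48,000 + ¥52,000 = ¥337,500
  Less exemption ¥82,000 → base ¥255,500
  ¥255,500 × 11% = ¥28,105

Regular income tax:
  ¥24,000 × 12% = ¥2,880
  ¥187,000 × 20% = ¥37,400
  ¥26,500 × 24% = ¥6,360
  → ¥46,640

¥46,640 > ¥28,105, so the regular income tax governs.

¥46,640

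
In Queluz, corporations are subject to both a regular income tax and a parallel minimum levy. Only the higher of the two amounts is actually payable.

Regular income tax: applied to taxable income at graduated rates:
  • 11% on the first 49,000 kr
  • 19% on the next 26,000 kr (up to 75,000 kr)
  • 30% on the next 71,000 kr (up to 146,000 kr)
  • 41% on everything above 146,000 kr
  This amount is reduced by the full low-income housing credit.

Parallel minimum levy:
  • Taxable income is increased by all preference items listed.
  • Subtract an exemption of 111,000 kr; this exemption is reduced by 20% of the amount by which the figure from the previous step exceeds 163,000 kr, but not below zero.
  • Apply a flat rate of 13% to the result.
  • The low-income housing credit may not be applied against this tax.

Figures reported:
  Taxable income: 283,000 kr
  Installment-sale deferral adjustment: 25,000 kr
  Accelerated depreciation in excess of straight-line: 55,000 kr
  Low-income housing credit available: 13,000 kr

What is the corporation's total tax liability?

74,800 kr

Parallel minimum levy:
  Adjusted income: 283,000 kr + 25,000 kr + 55,000 kr = 363,000 kr
  Exemption: 111,000 kr − 20% × (363,000 kr − 163,000 kr) = 111,000 kr − 40,000 kr = 71,000 kr
  Base: 363,000 kr − 71,000 kr = 292,000 kr
  292,000 kr × 13% = 37,960 kr

Regular income tax:
  49,000 kr × 11% = 5,390 kr
  26,000 kr × 19% = 4,940 kr
  71,000 kr × 30% = 21,300 kr
  137,000 kr × 41% = 56,170 kr
  → 87,800 kr
  Less low-income housing credit 13,000 kr → 74,800 kr

74,800 kr > 37,960 kr, so the regular income tax governs.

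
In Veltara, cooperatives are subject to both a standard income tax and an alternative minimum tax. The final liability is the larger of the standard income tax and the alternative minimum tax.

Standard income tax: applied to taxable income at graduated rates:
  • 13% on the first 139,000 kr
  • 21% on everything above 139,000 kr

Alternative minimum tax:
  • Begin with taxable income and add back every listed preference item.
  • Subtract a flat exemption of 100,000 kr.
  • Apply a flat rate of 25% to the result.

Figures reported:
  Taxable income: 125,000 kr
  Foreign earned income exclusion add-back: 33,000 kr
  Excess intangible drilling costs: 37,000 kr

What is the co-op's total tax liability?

Standard income tax:
  125,000 kr × 13% = 16,250 kr

Alternative minimum tax:
  Adjusted income: 125,000 kr + 33,000 kr + 37,000 kr = 195,000 kr
  Less exemption 100,000 kr → base 95,000 kr
  95,000 kr × 25% = 23,750 kr

23,750 kr > 16,250 kr, so the alternative minimum tax is the binding amount.

23,750 kr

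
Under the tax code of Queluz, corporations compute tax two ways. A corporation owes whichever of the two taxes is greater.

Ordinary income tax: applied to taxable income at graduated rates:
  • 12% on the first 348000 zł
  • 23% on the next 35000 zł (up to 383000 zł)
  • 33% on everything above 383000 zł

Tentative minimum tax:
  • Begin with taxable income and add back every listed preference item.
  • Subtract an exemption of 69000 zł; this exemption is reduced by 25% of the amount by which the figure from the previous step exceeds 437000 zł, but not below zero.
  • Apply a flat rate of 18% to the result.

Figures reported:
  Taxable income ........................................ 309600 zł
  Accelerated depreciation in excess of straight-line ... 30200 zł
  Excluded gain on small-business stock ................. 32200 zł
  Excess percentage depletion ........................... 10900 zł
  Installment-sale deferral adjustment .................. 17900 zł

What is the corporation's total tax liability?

59724 zł

Tentative minimum tax:
  Adjusted income: 309600 zł + 30200 zł + 32200 zł + 10900 zł + 17900 zł = 400800 zł
  Exemption: 400800 zł ≤ 437000 zł, so full 69000 zł applies
  Base: 400800 zł − 69000 zł = 331800 zł
  331800 zł × 18% = 59724 zł

Ordinary income tax:
  309600 zł × 12% = 37152 zł

59724 zł > 37152 zł, so the tentative minimum tax is the binding amount.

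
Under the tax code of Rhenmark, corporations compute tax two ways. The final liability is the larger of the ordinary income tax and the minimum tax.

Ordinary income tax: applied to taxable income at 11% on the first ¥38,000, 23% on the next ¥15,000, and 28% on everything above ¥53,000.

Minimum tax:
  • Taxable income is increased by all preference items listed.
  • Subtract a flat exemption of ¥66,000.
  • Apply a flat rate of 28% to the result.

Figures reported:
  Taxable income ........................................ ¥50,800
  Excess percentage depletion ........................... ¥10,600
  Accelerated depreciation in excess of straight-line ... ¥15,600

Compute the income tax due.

Ordinary income tax:
  ¥38,000 × 11% = ¥4,180
  ¥12,800 × 23% = ¥2,944
  → ¥7,124

Minimum tax:
  Adjusted income: ¥50,800 + ¥10,600 + ¥15,600 = ¥77,000
  Less exemption ¥66,000 → base ¥11,000
  ¥11,000 × 28% = ¥3,080

¥7,124 > ¥3,080, so the ordinary income tax governs.

¥7,124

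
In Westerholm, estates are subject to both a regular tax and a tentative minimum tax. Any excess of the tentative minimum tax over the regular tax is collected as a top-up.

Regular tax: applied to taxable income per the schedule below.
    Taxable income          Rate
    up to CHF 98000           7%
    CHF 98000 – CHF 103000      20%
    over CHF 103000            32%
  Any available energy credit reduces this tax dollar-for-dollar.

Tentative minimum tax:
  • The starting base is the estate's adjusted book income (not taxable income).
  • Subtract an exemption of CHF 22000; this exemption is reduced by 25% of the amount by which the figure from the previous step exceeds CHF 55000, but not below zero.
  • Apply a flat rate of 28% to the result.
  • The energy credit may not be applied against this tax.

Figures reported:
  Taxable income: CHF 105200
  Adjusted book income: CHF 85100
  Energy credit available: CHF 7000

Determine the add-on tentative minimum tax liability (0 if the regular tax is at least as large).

CHF 18211

Regular tax:
  CHF 98000 × 7% = CHF 6860
  CHF 5000 × 20% = CHF 1000
  CHF 2200 × 32% = CHF 704
  → CHF 8564
  Less energy credit CHF 7000 → CHF 1564

Tentative minimum tax:
  Base (adjusted book income): CHF 85100
  Exemption: CHF 22000 − 25% × (CHF 85100 − CHF 55000) = CHF 22000 − CHF 7525 = CHF 14475
  Base: CHF 85100 − CHF 14475 = CHF 70625
  CHF 70625 × 28% = CHF 19775

Excess of tentative minimum tax over regular tax: CHF 19775 − CHF 1564 = CHF 18211.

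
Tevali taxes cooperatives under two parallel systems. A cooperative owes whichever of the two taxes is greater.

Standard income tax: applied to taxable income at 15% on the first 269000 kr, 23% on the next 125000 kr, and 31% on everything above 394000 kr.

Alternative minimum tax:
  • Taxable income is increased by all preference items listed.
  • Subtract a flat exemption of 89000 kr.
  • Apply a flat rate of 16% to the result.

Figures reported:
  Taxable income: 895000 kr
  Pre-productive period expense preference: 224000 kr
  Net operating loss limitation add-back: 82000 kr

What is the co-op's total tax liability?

Standard income tax:
  269000 kr × 15% = 40350 kr
  125000 kr × 23% = 28750 kr
  501000 kr × 31% = 155310 kr
  → 224410 kr

Alternative minimum tax:
  Adjusted income: 895000 kr + 224000 kr + 82000 kr = 1201000 kr
  Less exemption 89000 kr → base 1112000 kr
  1112000 kr × 16% = 177920 kr

224410 kr > 177920 kr, so the standard income tax governs.

224410 kr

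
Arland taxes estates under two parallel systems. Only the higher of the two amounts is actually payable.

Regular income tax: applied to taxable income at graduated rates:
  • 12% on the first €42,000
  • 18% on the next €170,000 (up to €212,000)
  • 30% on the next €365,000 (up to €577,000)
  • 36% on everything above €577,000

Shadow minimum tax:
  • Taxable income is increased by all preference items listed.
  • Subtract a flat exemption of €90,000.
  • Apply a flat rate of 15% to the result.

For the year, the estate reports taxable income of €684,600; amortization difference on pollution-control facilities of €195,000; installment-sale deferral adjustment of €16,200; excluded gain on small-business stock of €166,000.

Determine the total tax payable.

Regular income tax:
  €42,000 × 12% = €5,040
  €170,000 × 18% = €30,600
  €365,000 × 30% = €109,500
  €107,600 × 36% = €38,736
  → €183,876

Shadow minimum tax:
  Adjusted income: €684,600 + €195,000 + €16,200 + €166,000 = €1,061,800
  Less exemption €90,000 → base €971,800
  €971,800 × 15% = €145,770

€183,876 > €145,770, so the regular income tax governs.

€183,876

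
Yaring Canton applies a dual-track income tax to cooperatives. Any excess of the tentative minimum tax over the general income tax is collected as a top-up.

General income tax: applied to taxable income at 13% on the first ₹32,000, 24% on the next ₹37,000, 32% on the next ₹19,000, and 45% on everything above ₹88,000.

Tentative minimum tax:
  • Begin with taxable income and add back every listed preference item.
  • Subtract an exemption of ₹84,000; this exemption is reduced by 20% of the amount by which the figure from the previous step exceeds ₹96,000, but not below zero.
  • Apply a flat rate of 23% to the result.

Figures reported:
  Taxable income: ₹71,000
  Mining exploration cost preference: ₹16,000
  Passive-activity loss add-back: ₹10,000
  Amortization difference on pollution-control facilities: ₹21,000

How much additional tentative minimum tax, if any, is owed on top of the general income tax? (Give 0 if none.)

₹0

Tentative minimum tax:
  Adjusted income: ₹71,000 + ₹16,000 + ₹10,000 + ₹21,000 = ₹118,000
  Exemption: ₹84,000 − 20% × (₹118,000 − ₹96,000) = ₹84,000 − ₹4,400 = ₹79,600
  Base: ₹118,000 − ₹79,600 = ₹38,400
  ₹38,400 × 23% = ₹8,832

General income tax:
  ₹32,000 × 13% = ₹4,160
  ₹37,000 × 24% = ₹8,880
  ₹2,000 × 32% = ₹640
  → ₹13,680

₹8,832 ≤ ₹13,680, so no add-on is due.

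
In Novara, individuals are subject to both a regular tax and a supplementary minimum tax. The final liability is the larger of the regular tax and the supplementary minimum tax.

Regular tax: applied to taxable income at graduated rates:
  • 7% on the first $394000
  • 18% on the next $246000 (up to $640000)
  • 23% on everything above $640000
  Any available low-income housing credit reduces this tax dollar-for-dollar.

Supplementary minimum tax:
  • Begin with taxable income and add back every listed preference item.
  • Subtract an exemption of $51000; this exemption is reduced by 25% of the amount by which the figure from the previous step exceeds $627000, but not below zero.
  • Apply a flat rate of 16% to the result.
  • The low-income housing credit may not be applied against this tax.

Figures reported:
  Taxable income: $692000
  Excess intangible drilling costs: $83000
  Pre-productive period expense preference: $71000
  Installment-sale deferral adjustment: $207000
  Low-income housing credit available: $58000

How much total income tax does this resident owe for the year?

Supplementary minimum tax:
  Adjusted income: $692000 + $83000 + $71000 + $207000 = $1053000
  Exemption: 25% × ($1053000 − $627000) = $106500 ≥ $51000, so the exemption is fully phased out
  Base: $1053000 − $0 = $1053000
  $1053000 × 16% = $168480

Regular tax:
  $394000 × 7% = $27580
  $246000 × 18% = $44280
  $52000 × 23% = $11960
  → $83820
  Less low-income housing credit $58000 → $25820

$168480 > $25820, so the supplementary minimum tax is the binding amount.

$168480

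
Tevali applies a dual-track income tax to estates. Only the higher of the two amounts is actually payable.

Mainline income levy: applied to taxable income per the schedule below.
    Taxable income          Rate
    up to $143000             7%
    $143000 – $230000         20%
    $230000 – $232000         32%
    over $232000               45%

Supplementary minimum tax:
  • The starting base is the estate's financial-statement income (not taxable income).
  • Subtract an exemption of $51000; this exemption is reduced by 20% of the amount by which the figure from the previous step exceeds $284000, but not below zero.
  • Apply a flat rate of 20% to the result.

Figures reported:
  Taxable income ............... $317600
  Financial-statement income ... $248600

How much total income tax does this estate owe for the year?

$66570

Supplementary minimum tax:
  Base (financial-statement income): $248600
  Exemption: $248600 ≤ $284000, so full $51000 applies
  Base: $248600 − $51000 = $197600
  $197600 × 20% = $39520

Mainline income levy:
  $143000 × 7% = $10010
  $87000 × 20% = $17400
  $2000 × 32% = $640
  $85600 × 45% = $38520
  → $66570

$66570 > $39520, so the mainline income levy governs.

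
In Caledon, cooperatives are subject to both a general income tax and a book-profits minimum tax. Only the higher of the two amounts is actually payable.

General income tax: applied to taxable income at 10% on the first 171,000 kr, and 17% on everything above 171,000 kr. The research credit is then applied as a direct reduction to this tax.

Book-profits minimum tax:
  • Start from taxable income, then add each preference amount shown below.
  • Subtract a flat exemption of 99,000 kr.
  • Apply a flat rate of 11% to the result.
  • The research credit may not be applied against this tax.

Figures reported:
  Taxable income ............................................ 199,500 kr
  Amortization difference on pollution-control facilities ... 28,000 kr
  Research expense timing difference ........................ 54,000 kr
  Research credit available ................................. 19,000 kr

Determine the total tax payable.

20,075 kr

Book-profits minimum tax:
  Adjusted income: 199,500 kr + 28,000 kr + 54,000 kr = 281,500 kr
  Less exemption 99,000 kr → base 182,500 kr
  182,500 kr × 11% = 20,075 kr

General income tax:
  171,000 kr × 10% = 17,100 kr
  28,500 kr × 17% = 4,845 kr
  → 21,945 kr
  Less research credit 19,000 kr → 2,945 kr

20,075 kr > 2,945 kr, so the book-profits minimum tax is the binding amount.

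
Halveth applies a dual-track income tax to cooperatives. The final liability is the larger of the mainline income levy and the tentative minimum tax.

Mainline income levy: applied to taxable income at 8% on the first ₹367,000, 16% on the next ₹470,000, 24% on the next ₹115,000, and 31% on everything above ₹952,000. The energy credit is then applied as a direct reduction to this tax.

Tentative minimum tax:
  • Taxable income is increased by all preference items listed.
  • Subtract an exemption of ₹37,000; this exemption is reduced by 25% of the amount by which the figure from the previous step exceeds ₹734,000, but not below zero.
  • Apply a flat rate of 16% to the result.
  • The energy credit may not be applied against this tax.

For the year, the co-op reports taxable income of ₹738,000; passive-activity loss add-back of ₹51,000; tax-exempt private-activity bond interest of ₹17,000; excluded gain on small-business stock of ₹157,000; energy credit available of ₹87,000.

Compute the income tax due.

Tentative minimum tax:
  Adjusted income: ₹738,000 + ₹51,000 + ₹17,000 + ₹157,000 = ₹963,000
  Exemption: 25% × (₹963,000 − ₹734,000) = ₹57,250 ≥ ₹37,000, so the exemption is fully phased out
  Base: ₹963,000 − ₹0 = ₹963,000
  ₹963,000 × 16% = ₹154,080

Mainline income levy:
  ₹367,000 × 8% = ₹29,360
  ₹371,000 × 16% = ₹59,360
  → ₹88,720
  Less energy credit ₹87,000 → ₹1,720

₹154,080 > ₹1,720, so the tentative minimum tax is the binding amount.

₹154,080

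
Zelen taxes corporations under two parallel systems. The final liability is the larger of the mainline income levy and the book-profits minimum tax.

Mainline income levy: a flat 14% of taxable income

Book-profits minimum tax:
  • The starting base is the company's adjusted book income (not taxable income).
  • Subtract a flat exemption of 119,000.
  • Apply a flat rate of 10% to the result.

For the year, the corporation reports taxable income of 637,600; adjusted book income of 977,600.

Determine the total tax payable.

89,264

Book-profits minimum tax:
  Base (adjusted book income): 977,600
  Less exemption 119,000 → base 858,600
  858,600 × 10% = 85,860

Mainline income levy:
  637,600 × 14% = 89,264

89,264 > 85,860, so the mainline income levy governs.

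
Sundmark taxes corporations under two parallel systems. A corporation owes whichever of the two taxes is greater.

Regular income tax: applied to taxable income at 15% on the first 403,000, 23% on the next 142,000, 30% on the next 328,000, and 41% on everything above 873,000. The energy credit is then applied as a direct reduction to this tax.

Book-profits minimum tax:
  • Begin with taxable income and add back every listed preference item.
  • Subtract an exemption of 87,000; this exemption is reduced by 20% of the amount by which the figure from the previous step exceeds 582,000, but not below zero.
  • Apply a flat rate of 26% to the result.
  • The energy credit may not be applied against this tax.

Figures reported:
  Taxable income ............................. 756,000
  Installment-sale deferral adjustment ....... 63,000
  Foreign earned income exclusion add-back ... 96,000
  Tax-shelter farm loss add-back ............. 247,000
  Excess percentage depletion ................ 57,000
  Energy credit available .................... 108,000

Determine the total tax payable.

Regular income tax:
  403,000 × 15% = 60,450
  142,000 × 23% = 32,660
  211,000 × 30% = 63,300
  → 156,410
  Less energy credit 108,000 → 48,410

Book-profits minimum tax:
  Adjusted income: 756,000 + 63,000 + 96,000 + 247,000 + 57,000 = 1,219,000
  Exemption: 20% × (1,219,000 − 582,000) = 127,400 ≥ 87,000, so the exemption is fully phased out
  Base: 1,219,000 − 0 = 1,219,000
  1,219,000 × 26% = 316,940

316,940 > 48,410, so the book-profits minimum tax is the binding amount.

316,940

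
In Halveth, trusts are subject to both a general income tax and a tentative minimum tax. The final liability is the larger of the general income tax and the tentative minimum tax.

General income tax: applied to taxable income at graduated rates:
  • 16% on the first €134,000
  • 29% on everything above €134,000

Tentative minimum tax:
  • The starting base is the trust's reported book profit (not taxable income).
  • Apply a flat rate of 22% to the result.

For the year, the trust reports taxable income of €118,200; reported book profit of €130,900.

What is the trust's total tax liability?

€28,798

Tentative minimum tax:
  Base (reported book profit): €130,900
  €130,900 × 22% = €28,798

General income tax:
  €118,200 × 16% = €18,912

€28,798 > €18,912, so the tentative minimum tax is the binding amount.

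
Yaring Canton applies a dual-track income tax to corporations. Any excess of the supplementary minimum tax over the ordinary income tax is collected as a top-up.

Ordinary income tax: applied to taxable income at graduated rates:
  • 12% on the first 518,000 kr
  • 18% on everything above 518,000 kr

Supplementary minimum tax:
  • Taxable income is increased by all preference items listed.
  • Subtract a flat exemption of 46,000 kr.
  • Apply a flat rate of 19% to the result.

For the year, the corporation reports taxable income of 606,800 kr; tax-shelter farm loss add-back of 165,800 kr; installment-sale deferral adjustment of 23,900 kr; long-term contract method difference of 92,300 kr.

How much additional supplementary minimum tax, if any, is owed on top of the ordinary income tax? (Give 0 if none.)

81,988 kr

Supplementary minimum tax:
  Adjusted income: 606,800 kr + 165,800 kr + 23,900 kr + 92,300 kr = 888,800 kr
  Less exemption 46,000 kr → base 842,800 kr
  842,800 kr × 19% = 160,132 kr

Ordinary income tax:
  518,000 kr × 12% = 62,160 kr
  88,800 kr × 18% = 15,984 kr
  → 78,144 kr

Excess of supplementary minimum tax over ordinary income tax: 160,132 kr − 78,144 kr = 81,988 kr.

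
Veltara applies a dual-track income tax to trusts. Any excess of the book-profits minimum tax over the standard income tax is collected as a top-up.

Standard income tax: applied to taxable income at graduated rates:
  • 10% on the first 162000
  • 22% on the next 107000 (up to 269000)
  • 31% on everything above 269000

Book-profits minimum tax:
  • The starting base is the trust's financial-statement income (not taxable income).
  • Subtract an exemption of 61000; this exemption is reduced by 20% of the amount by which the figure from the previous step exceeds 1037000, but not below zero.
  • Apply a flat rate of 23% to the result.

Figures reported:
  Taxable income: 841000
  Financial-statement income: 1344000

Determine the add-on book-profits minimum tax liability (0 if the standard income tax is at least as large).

Standard income tax:
  162000 × 10% = 16200
  107000 × 22% = 23540
  572000 × 31% = 177320
  → 217060

Book-profits minimum tax:
  Base (financial-statement income): 1344000
  Exemption: 20% × (1344000 − 1037000) = 61400 ≥ 61000, so the exemption is fully phased out
  Base: 1344000 − 0 = 1344000
  1344000 × 23% = 309120

Excess of book-profits minimum tax over standard income tax: 309120 − 217060 = 92060.

92060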